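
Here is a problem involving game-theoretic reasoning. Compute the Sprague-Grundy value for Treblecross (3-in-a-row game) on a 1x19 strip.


Treblecross: place X on empty cells; 3-in-a-row wins.
Playing within two cells of an existing X lets the opponent win at once, so sensible play treats the cells i-2..i+2 around each X as dead. The player left with no safe cell loses, so this is a normal-play take-away game on strips of safe cells.
Placing X at cell i (0-indexed) of a strip of k safe cells leaves independent strips of sizes max(0, i-2) and max(0, k-i-3). Hence G(k) = mex{ G(max(0,i-2)) XOR G(max(0,k-i-3)) : 0 <= i < k }, with G(0) = 0.
G(1): splits (0,0):0^0=0 -> mex({0}) = 1
G(2): splits (0,0):0^0=0 -> mex({0}) = 1
G(3): splits (0,0):0^0=0 -> mex({0}) = 1
G(4): splits (0,1):0^1=1 (0,0):0^0=0 -> mex({0, 1}) = 2
G(5): splits (0,2):0^1=1 (0,1):0^1=1 (0,0):0^0=0 -> mex({0, 1}) = 2
G(6) = mex({1}) = 0
G(7) = mex({0, 1, 2}) = 3
G(8) = mex({0, 1, 2}) = 3
G(9) = mex({0, 2}) = 1
G(10) = mex({0, 2, 3}) = 1
G(11) = mex({0, 3}) = 1
G(12) = mex({1, 3}) = 0
G(13) = mex({0, 1, 2, 3}) = 4
G(14) = mex({0, 1, 2}) = 3
G(15) = mex({0, 1, 2}) = 3
G(16) = mex({0, 1, 2, 4}) = 3
G(17) = mex({0, 1, 3, 4}) = 2
G(18) = mex({0, 1, 3, 4}) = 2
G(19) = mex({0, 1, 3, 5}) = 2
Therefore G(19) = 2.

2


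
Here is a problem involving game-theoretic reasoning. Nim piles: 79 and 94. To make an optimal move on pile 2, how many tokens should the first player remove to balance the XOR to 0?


Piles: 79 and 94
Current XOR: 79 XOR 94 = 17 (non-zero, so this is an N-position).
To make the XOR zero, we need to find a move that balances the piles.
For pile 2 (size 94): target = 94 XOR 17 = 79
We reduce pile 2 from 94 to 79.
Tokens removed: 94 - 79 = 15
Verification: 79 XOR 79 = 0

15


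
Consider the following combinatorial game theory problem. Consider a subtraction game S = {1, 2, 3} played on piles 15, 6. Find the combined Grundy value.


Subtraction set: {1, 2, 3}
For this subtraction set, G(n) = n mod 4 (period = max + 1 = 4).
Pile 1 (size 15): G(15) = 15 mod 4 = 3
Pile 2 (size 6): G(6) = 6 mod 4 = 2
Total Grundy value = XOR of all: 3 XOR 2 = 1

1


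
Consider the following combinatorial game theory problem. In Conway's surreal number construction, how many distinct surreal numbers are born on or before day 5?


Day 0: {|} = 0 is born. Count = 1.
Day n: the number of surreal numbers born by day n is 2^(n+1) - 1.
By day 0: 2^1 - 1 = 1
By day 1: 2^2 - 1 = 3
By day 2: 2^3 - 1 = 7
By day 3: 2^4 - 1 = 15
By day 4: 2^5 - 1 = 31
By day 5: 2^6 - 1 = 63
By day 5: 63 surreal numbers.

63


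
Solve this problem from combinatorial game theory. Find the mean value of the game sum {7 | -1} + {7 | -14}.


G1 = {7 | -1}, G2 = {7 | -14}
Each is a switch {a | b} with numbers a > b; its mean value is (a + b)/2, and mean value is additive over game sums: m(G1 + G2) = m(G1) + m(G2).
Mean of G1 = (7 + (-1))/2 = 6/2 = 3
Mean of G2 = (7 + (-14))/2 = -7/2 = -7/2
Mean of G1 + G2 = 3 + -7/2 = -1/2

-1/2


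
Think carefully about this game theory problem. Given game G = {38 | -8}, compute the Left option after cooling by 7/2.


Original game: {38 | -8} (a switch {a | b} with a > b).
Cooling by t (for t below the temperature (a - b)/2 = 23) taxes each move by t: {a | b} cooled by t is {a - t | b + t}.
Cooling amount: t = 7/2
Cooled Left option: 38 - 7/2 = 69/2
Cooled Right option: -8 + 7/2 = -9/2
Cooled game: {69/2 | -9/2}
Left option = 69/2

69/2


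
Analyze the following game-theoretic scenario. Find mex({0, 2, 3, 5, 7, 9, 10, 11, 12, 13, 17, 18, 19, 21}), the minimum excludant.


Set = {0, 2, 3, 5, 7, 9, 10, 11, 12, 13, 17, 18, 19, 21}
0 is in the set.
1 is NOT in the set. This is the mex.
mex = 1

1


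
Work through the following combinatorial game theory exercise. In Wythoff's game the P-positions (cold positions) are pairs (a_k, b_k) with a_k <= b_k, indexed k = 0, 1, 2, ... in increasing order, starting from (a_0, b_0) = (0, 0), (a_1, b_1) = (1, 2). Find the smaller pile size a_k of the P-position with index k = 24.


By Wythoff's theorem, a_k = floor(k * phi) and b_k = floor(k * phi^2) = a_k + k, where phi = (1 + sqrt(5))/2 is the golden ratio.
phi = (1 + sqrt(5))/2 = 1.618034
k = 24
k * phi = 24 * 1.618034 = 38.832816
a_24 = floor(k * phi) = 38

38


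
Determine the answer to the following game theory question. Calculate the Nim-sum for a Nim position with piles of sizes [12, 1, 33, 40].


We need the XOR (exclusive or) of all pile sizes.
After XOR-ing pile 1 (size 12): 0 XOR 12 = 12
After XOR-ing pile 2 (size 1): 12 XOR 1 = 13
After XOR-ing pile 3 (size 33): 13 XOR 33 = 44
After XOR-ing pile 4 (size 40): 44 XOR 40 = 4
The Nim-value of this position is 4.

4


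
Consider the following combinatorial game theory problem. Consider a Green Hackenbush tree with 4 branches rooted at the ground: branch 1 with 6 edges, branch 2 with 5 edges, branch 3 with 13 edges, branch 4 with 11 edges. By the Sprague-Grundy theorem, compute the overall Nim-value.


The tree has 4 branches from the ground vertex.
In Green Hackenbush, the Nim-value of a simple path of length k is k.
Branch 1: length 6, Nim-value = 6
Branch 2: length 5, Nim-value = 5
Branch 3: length 13, Nim-value = 13
Branch 4: length 11, Nim-value = 11
Total Nim-value = XOR of all branch values:
0 XOR 6 = 6
6 XOR 5 = 3
3 XOR 13 = 14
14 XOR 11 = 5
Nim-value of the tree = 5

5


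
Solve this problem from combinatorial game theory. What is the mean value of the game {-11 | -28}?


Game = {-11 | -28}, a switch {a | b} with numbers a > b.
Its thermograph has left wall a - t and right wall b + t, which meet at t = (a - b)/2, where both equal (a + b)/2. So the mast (mean value) is at (a + b)/2.
Mean = (-11 + (-28))/2 = -39/2 = -39/2

-39/2


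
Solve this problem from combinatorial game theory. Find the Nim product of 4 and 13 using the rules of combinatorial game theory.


Nim multiplication is bilinear over XOR: (u XOR v) * w = (u*w) XOR (v*w).
So we split each operand into its bit components and XOR the pairwise Nim products.
4 = 4 (as XOR of powers of 2).
13 = 1 + 4 + 8 (as XOR of powers of 2).
Using the standard Nim-product table on single bits:
  2*2 = 3,   2*4 = 8,   2*8 = 12,
  4*4 = 6,   4*8 = 11,  8*8 = 13,
and  1*x = x (identity), k*l = l*k (commutative).
Pairwise Nim products:
  4 * 1 = 4
  4 * 4 = 6
  4 * 8 = 11
XOR them: 4 XOR 6 XOR 11 = 9.
Result: 4 * 13 = 9 (in Nim).

9


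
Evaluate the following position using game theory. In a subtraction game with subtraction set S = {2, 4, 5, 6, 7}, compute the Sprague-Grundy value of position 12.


The subtraction set is S = {2, 4, 5, 6, 7}.
G(k) = mex{ G(k - s) : s in S, s <= k }. We compute iteratively: G(0) = 0.
G(1) = mex({}) = 0
G(2) = mex({0}) = 1
G(3) = mex({0}) = 1
G(4) = mex({0, 1}) = 2
G(5) = mex({0, 1}) = 2
G(6) = mex({0, 1, 2}) = 3
G(7) = mex({0, 1, 2}) = 3
G(8) = mex({0, 1, 2, 3}) = 4
G(9) = mex({1, 2, 3}) = 0
G(10) = mex({1, 2, 3, 4}) = 0
G(11) = mex({0, 2, 3}) = 1
G(12) = mex({0, 2, 3, 4}) = 1
Therefore G(12) = 1.

1


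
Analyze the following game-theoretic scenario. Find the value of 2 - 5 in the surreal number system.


x = 2, y = 5
x - y = 2 - 5 = -3

-3


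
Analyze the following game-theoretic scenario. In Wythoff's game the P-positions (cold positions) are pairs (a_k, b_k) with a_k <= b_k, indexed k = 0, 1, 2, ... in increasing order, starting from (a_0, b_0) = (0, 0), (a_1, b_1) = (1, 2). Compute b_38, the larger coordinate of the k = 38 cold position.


By Wythoff's theorem, a_k = floor(k * phi) and b_k = floor(k * phi^2) = a_k + k, where phi = (1 + sqrt(5))/2 is the golden ratio.
phi = (1 + sqrt(5))/2 = 1.618034
phi^2 = phi + 1 = 2.618034
k = 38
k * phi^2 = 38 * 2.618034 = 99.485292
b_38 = floor(k * phi^2) = 99 (check: a_38 + k = 61 + 38 = 99)

99


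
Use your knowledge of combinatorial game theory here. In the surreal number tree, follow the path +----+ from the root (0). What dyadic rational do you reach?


Sign expansion: +----+
Rule: track bounds (lo, hi), initially (-inf, +inf). On '+', the current value becomes lo and we move to the simplest number in (value, hi): value + 1 if hi = +inf, otherwise the midpoint (value + hi)/2. On '-', the current value becomes hi and we move to value - 1 if lo = -inf, otherwise the midpoint (lo + value)/2.
Start at 0.
Step 1: sign = +, move right. Bounds: (0, +inf). Value = 1
Step 2: sign = -, move left. Bounds: (0, 1). Value = 1/2
Step 3: sign = -, move left. Bounds: (0, 1/2). Value = 1/4
Step 4: sign = -, move left. Bounds: (0, 1/4). Value = 1/8
Step 5: sign = -, move left. Bounds: (0, 1/8). Value = 1/16
Step 6: sign = +, move right. Bounds: (1/16, 1/8). Value = 3/32
The surreal number with sign expansion +----+ is 3/32.

3/32


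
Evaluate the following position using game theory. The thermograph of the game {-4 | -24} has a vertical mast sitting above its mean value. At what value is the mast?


Game = {-4 | -24}, a switch {a | b} with numbers a > b.
Its thermograph has left wall a - t and right wall b + t, which meet at t = (a - b)/2, where both equal (a + b)/2. So the mast (mean value) is at (a + b)/2.
Mean = (-4 + (-24))/2 = -28/2 = -14

-14


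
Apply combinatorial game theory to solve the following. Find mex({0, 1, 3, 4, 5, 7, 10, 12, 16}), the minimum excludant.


Set = {0, 1, 3, 4, 5, 7, 10, 12, 16}
0 is in the set.
1 is in the set.
2 is NOT in the set. This is the mex.
mex = 2

2


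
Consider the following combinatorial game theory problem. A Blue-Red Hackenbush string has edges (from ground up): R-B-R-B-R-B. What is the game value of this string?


Edges (from ground): R-B-R-B-R-B
By Berlekamp's sign-expansion rule, a Blue-Red Hackenbush stalk has the value of the surreal number whose sign sequence is the edge sequence with B -> + and R -> -.
Sign sequence: -+-+-+
Trace the sign expansion in the surreal number tree, starting from 0:
Edge 1: R (sign -) -> bounds (-inf, 0), value = -1
Edge 2: B (sign +) -> bounds (-1, 0), value = -1/2
Edge 3: R (sign -) -> bounds (-1, -1/2), value = -3/4
Edge 4: B (sign +) -> bounds (-3/4, -1/2), value = -5/8
Edge 5: R (sign -) -> bounds (-3/4, -5/8), value = -11/16
Edge 6: B (sign +) -> bounds (-11/16, -5/8), value = -21/32
Game value = -21/32

-21/32


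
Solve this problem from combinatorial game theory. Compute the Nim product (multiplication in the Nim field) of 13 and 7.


Nim multiplication is bilinear over XOR: (u XOR v) * w = (u*w) XOR (v*w).
So we split each operand into its bit components and XOR the pairwise Nim products.
13 = 1 + 4 + 8 (as XOR of powers of 2).
7 = 1 + 2 + 4 (as XOR of powers of 2).
Using the standard Nim-product table on single bits:
  2*2 = 3,   2*4 = 8,   2*8 = 12,
  4*4 = 6,   4*8 = 11,  8*8 = 13,
and  1*x = x (identity), k*l = l*k (commutative).
Pairwise Nim products:
  1 * 1 = 1
  1 * 2 = 2
  1 * 4 = 4
  4 * 1 = 4
  4 * 2 = 8
  4 * 4 = 6
  8 * 1 = 8
  8 * 2 = 12
  8 * 4 = 11
XOR them: 1 XOR 2 XOR 4 XOR 4 XOR 8 XOR 6 XOR 8 XOR 12 XOR 11 = 2.
Result: 13 * 7 = 2 (in Nim).

2


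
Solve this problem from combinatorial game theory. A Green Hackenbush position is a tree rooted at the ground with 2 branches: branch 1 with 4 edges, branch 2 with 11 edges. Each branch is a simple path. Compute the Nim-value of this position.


The tree has 2 branches from the ground vertex.
In Green Hackenbush, the Nim-value of a simple path of length k is k.
Branch 1: length 4, Nim-value = 4
Branch 2: length 11, Nim-value = 11
Total Nim-value = XOR of all branch values:
0 XOR 4 = 4
4 XOR 11 = 15
Nim-value of the tree = 15

15


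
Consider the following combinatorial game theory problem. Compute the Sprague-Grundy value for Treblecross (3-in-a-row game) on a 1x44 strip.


Treblecross: place X on empty cells; 3-in-a-row wins.
Playing within two cells of an existing X lets the opponent win at once, so sensible play treats the cells i-2..i+2 around each X as dead. The player left with no safe cell loses, so this is a normal-play take-away game on strips of safe cells.
Placing X at cell i (0-indexed) of a strip of k safe cells leaves independent strips of sizes max(0, i-2) and max(0, k-i-3). Hence G(k) = mex{ G(max(0,i-2)) XOR G(max(0,k-i-3)) : 0 <= i < k }, with G(0) = 0.
G(1): splits (0,0):0^0=0 -> mex({0}) = 1
G(2): splits (0,0):0^0=0 -> mex({0}) = 1
G(3): splits (0,0):0^0=0 -> mex({0}) = 1
G(4): splits (0,1):0^1=1 (0,0):0^0=0 -> mex({0, 1}) = 2
G(5): splits (0,2):0^1=1 (0,1):0^1=1 (0,0):0^0=0 -> mex({0, 1}) = 2
G(6) = mex({1}) = 0
G(7) = mex({0, 1, 2}) = 3
G(8) = mex({0, 1, 2}) = 3
G(9) = mex({0, 2}) = 1
G(10) = mex({0, 2, 3}) = 1
G(11) = mex({0, 3}) = 1
G(12) = mex({1, 3}) = 0
G(13) = mex({0, 1, 2, 3}) = 4
G(14) = mex({0, 1, 2}) = 3
G(15) = mex({0, 1, 2}) = 3
G(16) = mex({0, 1, 2, 4}) = 3
G(17) = mex({0, 1, 3, 4}) = 2
G(18) = mex({0, 1, 3, 4}) = 2
G(19) = mex({0, 1, 3, 5}) = 2
G(20) = mex({0, 1, 2, 3, 5}) = 4
G(21) = mex({0, 1, 2, 3, 5}) = 4
G(22) = mex({1, 2, 6}) = 0
G(23) = mex({0, 1, 2, 3, 4, 6}) = 5
G(24) = mex({0, 1, 2, 3, 4}) = 5
G(25) = mex({0, 1, 3, 4, 7}) = 2
G(26) = mex({0, 1, 3, 4, 5, 7}) = 2
G(27) = mex({0, 1, 3, 5}) = 2
G(28) = mex({0, 1, 2, 5}) = 3
G(29) = mex({0, 1, 2, 4, 5, 6}) = 3
G(30) = mex({1, 2, 4, 6}) = 0
G(31) = mex({0, 1, 2, 3, 4, 6}) = 5
G(32) = mex({1, 2, 3, 4, 7}) = 0
G(33) = mex({0, 3, 7}) = 1
G(34) = mex({0, 2, 3, 5, 7}) = 1
G(35) = mex({0, 2, 3, 5, 6}) = 1
G(36) = mex({0, 1, 2, 5, 6}) = 3
G(37) = mex({0, 1, 2, 4, 5, 6}) = 3
G(38) = mex({0, 1, 2, 4}) = 3
G(39) = mex({0, 1, 2, 3, 4, 7}) = 5
G(40) = mex({0, 1, 2, 3, 4, 5, 7}) = 6
G(41) = mex({0, 1, 2, 3, 5, 7}) = 4
G(42) = mex({0, 1, 2, 3, 5, 6, 7}) = 4
G(43) = mex({0, 2, 3, 5, 6}) = 1
G(44) = mex({1, 2, 3, 4, 5, 6}) = 0
Therefore G(44) = 0.

0


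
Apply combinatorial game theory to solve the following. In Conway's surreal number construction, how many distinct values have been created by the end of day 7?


Day 0: {|} = 0 is born. Count = 1.
Day n: the number of surreal numbers born by day n is 2^(n+1) - 1.
By day 0: 2^1 - 1 = 1
By day 1: 2^2 - 1 = 3
By day 2: 2^3 - 1 = 7
By day 3: 2^4 - 1 = 15
By day 4: 2^5 - 1 = 31
By day 5: 2^6 - 1 = 63
By day 6: 2^7 - 1 = 127
By day 7: 2^8 - 1 = 255
By day 7: 255 surreal numbers.

255


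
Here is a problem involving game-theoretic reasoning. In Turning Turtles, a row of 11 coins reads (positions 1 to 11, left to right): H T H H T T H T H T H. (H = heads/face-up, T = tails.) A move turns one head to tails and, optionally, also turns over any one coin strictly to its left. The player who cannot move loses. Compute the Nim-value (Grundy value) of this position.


Coins: H T H H T T H T H T H
Key fact: a single head at position k behaves exactly like a Nim heap of size k (turning it to T and optionally flipping a coin at j < k corresponds to moving the heap from k to j, or to 0), and heads combine as a disjunctive sum (two heads at the same place would cancel, matching j XOR j = 0). So the Nim-value is the XOR of the 1-indexed positions of the heads.
Face-up positions (1-indexed): [1, 3, 4, 7, 9, 11]
XOR 0 with 1: 0 XOR 1 = 1
XOR 1 with 3: 1 XOR 3 = 2
XOR 2 with 4: 2 XOR 4 = 6
XOR 6 with 7: 6 XOR 7 = 1
XOR 1 with 9: 1 XOR 9 = 8
XOR 8 with 11: 8 XOR 11 = 3
Nim-value = 3

3


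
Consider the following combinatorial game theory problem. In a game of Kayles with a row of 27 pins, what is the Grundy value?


Kayles: a move removes 1 or 2 adjacent pins from a contiguous row.
Removing pins from a row of k leaves two independent rows (a, b) with a + b = k - 1 (one pin) or a + b = k - 2 (two pins); an end removal gives a = 0.
By Sprague-Grundy, G(k) = mex{ G(a) XOR G(b) } over all these splits. G(0) = 0.
G(1): splits (0,0):0^0=0 -> mex({0}) = 1
G(2): splits (0,1):0^1=1 (0,0):0^0=0 -> mex({0, 1}) = 2
G(3): splits (0,2):0^2=2 (1,1):1^1=0 (0,1):0^1=1 -> mex({0, 1, 2}) = 3
G(4): splits (0,3):0^3=3 (1,2):1^2=3 (0,2):0^2=2 (1,1):1^1=0 -> mex({0, 2, 3}) = 1
G(5): splits (0,4):0^1=1 (1,3):1^3=2 (2,2):2^2=0 (0,3):0^3=3 (1,2):1^2=3 -> mex({0, 1, 2, 3}) = 4
G(6) = mex({0, 1, 2, 4}) = 3
G(7) = mex({0, 1, 3, 4, 5}) = 2
G(8) = mex({0, 2, 3, 5, 6}) = 1
G(9) = mex({0, 1, 2, 3, 6, 7}) = 4
G(10) = mex({0, 1, 3, 4, 5, 7}) = 2
G(11) = mex({0, 1, 2, 3, 4, 5}) = 6
G(12) = mex({0, 1, 2, 3, 5, 6, 7}) = 4
G(13) = mex({0, 2, 3, 4, 6, 7}) = 1
G(14) = mex({0, 1, 4, 5, 6, 7}) = 2
G(15) = mex({0, 1, 2, 3, 4, 5, 6}) = 7
G(16) = mex({0, 2, 3, 5, 6, 7}) = 1
G(17) = mex({0, 1, 2, 3, 5, 6, 7}) = 4
G(18) = mex({0, 1, 2, 4, 5, 6}) = 3
G(19) = mex({0, 1, 3, 4, 5, 7}) = 2
G(20) = mex({0, 2, 3, 4, 5, 6, 7}) = 1
G(21) = mex({0, 1, 2, 3, 5, 6, 7}) = 4
G(22) = mex({0, 1, 2, 3, 4, 5, 7}) = 6
G(23) = mex({0, 1, 2, 3, 4, 5, 6}) = 7
G(24) = mex({0, 1, 2, 3, 5, 6, 7}) = 4
G(25) = mex({0, 2, 3, 4, 6, 7}) = 1
G(26) = mex({0, 1, 3, 4, 5, 6, 7}) = 2
G(27) = mex({0, 1, 2, 3, 4, 5, 6, 7}) = 8
Therefore G(27) = 8.

8


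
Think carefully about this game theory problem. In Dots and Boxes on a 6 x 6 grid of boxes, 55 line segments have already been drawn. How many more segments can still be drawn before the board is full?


Grid: 6 x 6 boxes, i.e. 7 rows and 7 columns of dots.
Horizontal edges: (rows + 1) * cols = 7 * 6 = 42
Vertical edges: rows * (cols + 1) = 6 * 7 = 42
Total edges: 42 + 42 = 84
Edges drawn: 55
Remaining: 84 - 55 = 29

29


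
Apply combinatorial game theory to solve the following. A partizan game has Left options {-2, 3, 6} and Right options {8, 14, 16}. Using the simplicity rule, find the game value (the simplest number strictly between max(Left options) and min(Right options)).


Left options: {-2, 3, 6}, max = 6
Right options: {8, 14, 16}, min = 8
All options are numbers and max(Left) < min(Right), so by the simplicity theorem the value is the simplest (earliest-born) number strictly between 6 and 8.
The only integer strictly between 6 and 8 is 7.
No non-integer in the interval can be simpler: if x is a non-integer in the interval, then floor(x) or ceil(x) also lies in the interval (the interval contains an integer), and both are proper prefixes of x's sign expansion, i.e. born earlier. So the game value is 7.
Game value = 7

7


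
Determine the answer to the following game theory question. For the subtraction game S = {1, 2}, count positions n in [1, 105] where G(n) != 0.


Subtraction set S = {1, 2}, so G(n) = n mod 3.
G(n) = 0 when n is a multiple of 3.
Multiples of 3 in [1, 105]: 35
N-positions (nonzero Grundy) = 105 - 35 = 70

70


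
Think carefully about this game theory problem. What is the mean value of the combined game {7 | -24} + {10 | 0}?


G1 = {7 | -24}, G2 = {10 | 0}
Each is a switch {a | b} with numbers a > b; its mean value is (a + b)/2, and mean value is additive over game sums: m(G1 + G2) = m(G1) + m(G2).
Mean of G1 = (7 + (-24))/2 = -17/2 = -17/2
Mean of G2 = (10 + (0))/2 = 10/2 = 5
Mean of G1 + G2 = -17/2 + 5 = -7/2

-7/2


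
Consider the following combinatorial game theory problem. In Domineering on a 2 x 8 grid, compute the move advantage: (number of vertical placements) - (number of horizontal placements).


Board is 2 x 8 (rows x cols).
Left (vertical) placements: (rows-1) * cols = 1 * 8 = 8
Right (horizontal) placements: rows * (cols-1) = 2 * 7 = 14
Advantage = Left - Right = 8 - 14 = -6

-6


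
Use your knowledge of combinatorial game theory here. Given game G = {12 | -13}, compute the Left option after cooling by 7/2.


Original game: {12 | -13} (a switch {a | b} with a > b).
Cooling by t (for t below the temperature (a - b)/2 = 25/2) taxes each move by t: {a | b} cooled by t is {a - t | b + t}.
Cooling amount: t = 7/2
Cooled Left option: 12 - 7/2 = 17/2
Cooled Right option: -13 + 7/2 = -19/2
Cooled game: {17/2 | -19/2}
Left option = 17/2

17/2


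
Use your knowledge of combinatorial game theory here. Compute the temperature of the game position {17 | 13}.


The game is {17 | 13}, a switch {a | b} with numbers a > b.
Cooling {a | b} by t gives {a - t | b + t}, which stops being hot when a - t = b + t, i.e. at t = (a - b)/2. So the temperature of a switch is (a - b)/2.
Temperature = (Left option - Right option) / 2
= (17 - (13)) / 2
= 4 / 2
= 2

2


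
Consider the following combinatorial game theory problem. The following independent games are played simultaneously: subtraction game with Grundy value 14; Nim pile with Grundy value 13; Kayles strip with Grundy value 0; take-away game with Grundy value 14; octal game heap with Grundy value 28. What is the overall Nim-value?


By the Sprague-Grundy theorem, the Grundy value of a sum of games is the XOR of individual Grundy values.
subtraction game: Grundy value = 14. Running XOR: 0 XOR 14 = 14
Nim pile: Grundy value = 13. Running XOR: 14 XOR 13 = 3
Kayles strip: Grundy value = 0. Running XOR: 3 XOR 0 = 3
take-away game: Grundy value = 14. Running XOR: 3 XOR 14 = 13
octal game heap: Grundy value = 28. Running XOR: 13 XOR 28 = 17
The combined Grundy value is 17.

17


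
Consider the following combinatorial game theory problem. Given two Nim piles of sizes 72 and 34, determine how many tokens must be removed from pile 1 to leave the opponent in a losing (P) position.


Piles: 72 and 34
Current XOR: 72 XOR 34 = 106 (non-zero, so this is an N-position).
To make the XOR zero, we need to find a move that balances the piles.
For pile 1 (size 72): target = 72 XOR 106 = 34
We reduce pile 1 from 72 to 34.
Tokens removed: 72 - 34 = 38
Verification: 34 XOR 34 = 0

38


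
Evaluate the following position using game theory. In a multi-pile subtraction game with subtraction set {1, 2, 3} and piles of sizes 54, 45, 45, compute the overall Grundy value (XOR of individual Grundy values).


Subtraction set: {1, 2, 3}
For this subtraction set, G(n) = n mod 4 (period = max + 1 = 4).
Pile 1 (size 54): G(54) = 54 mod 4 = 2
Pile 2 (size 45): G(45) = 45 mod 4 = 1
Pile 3 (size 45): G(45) = 45 mod 4 = 1
Total Grundy value = XOR of all: 2 XOR 1 XOR 1 = 2

2


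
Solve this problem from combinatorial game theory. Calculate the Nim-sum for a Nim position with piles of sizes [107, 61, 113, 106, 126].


We need the XOR (exclusive or) of all pile sizes.
After XOR-ing pile 1 (size 107): 0 XOR 107 = 107
After XOR-ing pile 2 (size 61): 107 XOR 61 = 86
After XOR-ing pile 3 (size 113): 86 XOR 113 = 39
After XOR-ing pile 4 (size 106): 39 XOR 106 = 77
After XOR-ing pile 5 (size 126): 77 XOR 126 = 51
The Nim-value of this position is 51.

51


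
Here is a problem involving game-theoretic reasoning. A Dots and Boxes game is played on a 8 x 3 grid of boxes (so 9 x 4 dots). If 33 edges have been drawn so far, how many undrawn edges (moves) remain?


Grid: 8 x 3 boxes, i.e. 9 rows and 4 columns of dots.
Horizontal edges: (rows + 1) * cols = 9 * 3 = 27
Vertical edges: rows * (cols + 1) = 8 * 4 = 32
Total edges: 27 + 32 = 59
Edges drawn: 33
Remaining: 59 - 33 = 26

26


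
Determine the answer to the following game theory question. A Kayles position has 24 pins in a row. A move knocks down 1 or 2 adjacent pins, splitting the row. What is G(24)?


Kayles: a move removes 1 or 2 adjacent pins from a contiguous row.
Removing pins from a row of k leaves two independent rows (a, b) with a + b = k - 1 (one pin) or a + b = k - 2 (two pins); an end removal gives a = 0.
By Sprague-Grundy, G(k) = mex{ G(a) XOR G(b) } over all these splits. G(0) = 0.
G(1): splits (0,0):0^0=0 -> mex({0}) = 1
G(2): splits (0,1):0^1=1 (0,0):0^0=0 -> mex({0, 1}) = 2
G(3): splits (0,2):0^2=2 (1,1):1^1=0 (0,1):0^1=1 -> mex({0, 1, 2}) = 3
G(4): splits (0,3):0^3=3 (1,2):1^2=3 (0,2):0^2=2 (1,1):1^1=0 -> mex({0, 2, 3}) = 1
G(5): splits (0,4):0^1=1 (1,3):1^3=2 (2,2):2^2=0 (0,3):0^3=3 (1,2):1^2=3 -> mex({0, 1, 2, 3}) = 4
G(6) = mex({0, 1, 2, 4}) = 3
G(7) = mex({0, 1, 3, 4, 5}) = 2
G(8) = mex({0, 2, 3, 5, 6}) = 1
G(9) = mex({0, 1, 2, 3, 6, 7}) = 4
G(10) = mex({0, 1, 3, 4, 5, 7}) = 2
G(11) = mex({0, 1, 2, 3, 4, 5}) = 6
G(12) = mex({0, 1, 2, 3, 5, 6, 7}) = 4
G(13) = mex({0, 2, 3, 4, 6, 7}) = 1
G(14) = mex({0, 1, 4, 5, 6, 7}) = 2
G(15) = mex({0, 1, 2, 3, 4, 5, 6}) = 7
G(16) = mex({0, 2, 3, 5, 6, 7}) = 1
G(17) = mex({0, 1, 2, 3, 5, 6, 7}) = 4
G(18) = mex({0, 1, 2, 4, 5, 6}) = 3
G(19) = mex({0, 1, 3, 4, 5, 7}) = 2
G(20) = mex({0, 2, 3, 4, 5, 6, 7}) = 1
G(21) = mex({0, 1, 2, 3, 5, 6, 7}) = 4
G(22) = mex({0, 1, 2, 3, 4, 5, 7}) = 6
G(23) = mex({0, 1, 2, 3, 4, 5, 6}) = 7
G(24) = mex({0, 1, 2, 3, 5, 6, 7}) = 4
Therefore G(24) = 4.

4


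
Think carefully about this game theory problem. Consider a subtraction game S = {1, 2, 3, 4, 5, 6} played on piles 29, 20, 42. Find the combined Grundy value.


Subtraction set: {1, 2, 3, 4, 5, 6}
For this subtraction set, G(n) = n mod 7 (period = max + 1 = 7).
Pile 1 (size 29): G(29) = 29 mod 7 = 1
Pile 2 (size 20): G(20) = 20 mod 7 = 6
Pile 3 (size 42): G(42) = 42 mod 7 = 0
Total Grundy value = XOR of all: 1 XOR 6 XOR 0 = 7

7


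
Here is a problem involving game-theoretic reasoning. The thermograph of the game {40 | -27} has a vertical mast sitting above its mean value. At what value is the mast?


Game = {40 | -27}, a switch {a | b} with numbers a > b.
Its thermograph has left wall a - t and right wall b + t, which meet at t = (a - b)/2, where both equal (a + b)/2. So the mast (mean value) is at (a + b)/2.
Mean = (40 + (-27))/2 = 13/2 = 13/2

13/2


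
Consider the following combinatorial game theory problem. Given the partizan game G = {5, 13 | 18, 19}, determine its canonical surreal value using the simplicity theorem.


Left options: {5, 13}, max = 13
Right options: {18, 19}, min = 18
All options are numbers and max(Left) < min(Right), so by the simplicity theorem the value is the simplest (earliest-born) number strictly between 13 and 18.
Integers 14 through 17 all lie strictly between 13 and 18.
Among integers, the simplest (lowest birthday = smallest |n|; 0 is born on day 0, +-n on day n) is 14.
No non-integer in the interval can be simpler: if x is a non-integer in the interval, then floor(x) or ceil(x) also lies in the interval (the interval contains an integer), and both are proper prefixes of x's sign expansion, i.e. born earlier. So the game value is 14.
Game value = 14

14


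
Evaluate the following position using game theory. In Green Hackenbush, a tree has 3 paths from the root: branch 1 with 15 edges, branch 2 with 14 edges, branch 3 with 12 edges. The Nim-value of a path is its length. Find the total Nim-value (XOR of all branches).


The tree has 3 branches from the ground vertex.
In Green Hackenbush, the Nim-value of a simple path of length k is k.
Branch 1: length 15, Nim-value = 15
Branch 2: length 14, Nim-value = 14
Branch 3: length 12, Nim-value = 12
Total Nim-value = XOR of all branch values:
0 XOR 15 = 15
15 XOR 14 = 1
1 XOR 12 = 13
Nim-value of the tree = 13

13


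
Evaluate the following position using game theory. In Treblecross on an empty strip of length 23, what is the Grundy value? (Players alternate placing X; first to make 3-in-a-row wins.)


Treblecross: place X on empty cells; 3-in-a-row wins.
Playing within two cells of an existing X lets the opponent win at once, so sensible play treats the cells i-2..i+2 around each X as dead. The player left with no safe cell loses, so this is a normal-play take-away game on strips of safe cells.
Placing X at cell i (0-indexed) of a strip of k safe cells leaves independent strips of sizes max(0, i-2) and max(0, k-i-3). Hence G(k) = mex{ G(max(0,i-2)) XOR G(max(0,k-i-3)) : 0 <= i < k }, with G(0) = 0.
G(1): splits (0,0):0^0=0 -> mex({0}) = 1
G(2): splits (0,0):0^0=0 -> mex({0}) = 1
G(3): splits (0,0):0^0=0 -> mex({0}) = 1
G(4): splits (0,1):0^1=1 (0,0):0^0=0 -> mex({0, 1}) = 2
G(5): splits (0,2):0^1=1 (0,1):0^1=1 (0,0):0^0=0 -> mex({0, 1}) = 2
G(6) = mex({1}) = 0
G(7) = mex({0, 1, 2}) = 3
G(8) = mex({0, 1, 2}) = 3
G(9) = mex({0, 2}) = 1
G(10) = mex({0, 2, 3}) = 1
G(11) = mex({0, 3}) = 1
G(12) = mex({1, 3}) = 0
G(13) = mex({0, 1, 2, 3}) = 4
G(14) = mex({0, 1, 2}) = 3
G(15) = mex({0, 1, 2}) = 3
G(16) = mex({0, 1, 2, 4}) = 3
G(17) = mex({0, 1, 3, 4}) = 2
G(18) = mex({0, 1, 3, 4}) = 2
G(19) = mex({0, 1, 3, 5}) = 2
G(20) = mex({0, 1, 2, 3, 5}) = 4
G(21) = mex({0, 1, 2, 3, 5}) = 4
G(22) = mex({1, 2, 6}) = 0
G(23) = mex({0, 1, 2, 3, 4, 6}) = 5
Therefore G(23) = 5.

5


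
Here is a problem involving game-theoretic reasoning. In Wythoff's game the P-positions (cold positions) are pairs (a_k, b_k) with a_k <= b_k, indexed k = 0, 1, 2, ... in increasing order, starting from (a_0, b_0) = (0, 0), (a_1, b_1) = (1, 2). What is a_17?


By Wythoff's theorem, a_k = floor(k * phi) and b_k = floor(k * phi^2) = a_k + k, where phi = (1 + sqrt(5))/2 is the golden ratio.
phi = (1 + sqrt(5))/2 = 1.618034
k = 17
k * phi = 17 * 1.618034 = 27.506578
a_17 = floor(k * phi) = 27

27


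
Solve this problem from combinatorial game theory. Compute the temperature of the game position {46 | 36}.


The game is {46 | 36}, a switch {a | b} with numbers a > b.
Cooling {a | b} by t gives {a - t | b + t}, which stops being hot when a - t = b + t, i.e. at t = (a - b)/2. So the temperature of a switch is (a - b)/2.
Temperature = (Left option - Right option) / 2
= (46 - (36)) / 2
= 10 / 2
= 5

5


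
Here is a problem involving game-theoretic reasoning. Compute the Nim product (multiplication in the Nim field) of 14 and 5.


Nim multiplication is bilinear over XOR: (u XOR v) * w = (u*w) XOR (v*w).
So we split each operand into its bit components and XOR the pairwise Nim products.
14 = 2 + 4 + 8 (as XOR of powers of 2).
5 = 1 + 4 (as XOR of powers of 2).
Using the standard Nim-product table on single bits:
  2*2 = 3,   2*4 = 8,   2*8 = 12,
  4*4 = 6,   4*8 = 11,  8*8 = 13,
and  1*x = x (identity), k*l = l*k (commutative).
Pairwise Nim products:
  2 * 1 = 2
  2 * 4 = 8
  4 * 1 = 4
  4 * 4 = 6
  8 * 1 = 8
  8 * 4 = 11
XOR them: 2 XOR 8 XOR 4 XOR 6 XOR 8 XOR 11 = 11.
Result: 14 * 5 = 11 (in Nim).

11


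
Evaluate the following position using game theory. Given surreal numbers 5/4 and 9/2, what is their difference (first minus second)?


x = 5/4, y = 9/2
Converting to common denominator: 4
x = 5/4, y = 18/4
x - y = 5/4 - 9/2 = -13/4

-13/4


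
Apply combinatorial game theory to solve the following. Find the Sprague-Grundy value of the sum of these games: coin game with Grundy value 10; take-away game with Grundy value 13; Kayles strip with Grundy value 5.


By the Sprague-Grundy theorem, the Grundy value of a sum of games is the XOR of individual Grundy values.
coin game: Grundy value = 10. Running XOR: 0 XOR 10 = 10
take-away game: Grundy value = 13. Running XOR: 10 XOR 13 = 7
Kayles strip: Grundy value = 5. Running XOR: 7 XOR 5 = 2
The combined Grundy value is 2.

2


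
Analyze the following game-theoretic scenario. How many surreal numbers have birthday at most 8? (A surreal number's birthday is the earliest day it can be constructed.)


Day 0: {|} = 0 is born. Count = 1.
Day n: the number of surreal numbers born by day n is 2^(n+1) - 1.
By day 0: 2^1 - 1 = 1
By day 1: 2^2 - 1 = 3
By day 2: 2^3 - 1 = 7
By day 3: 2^4 - 1 = 15
By day 4: 2^5 - 1 = 31
By day 5: 2^6 - 1 = 63
By day 6: 2^7 - 1 = 127
By day 7: 2^8 - 1 = 255
By day 8: 2^9 - 1 = 511
By day 8: 511 surreal numbers.

511


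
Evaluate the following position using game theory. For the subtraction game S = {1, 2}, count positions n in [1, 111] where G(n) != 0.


Subtraction set S = {1, 2}, so G(n) = n mod 3.
G(n) = 0 when n is a multiple of 3.
Multiples of 3 in [1, 111]: 37
N-positions (nonzero Grundy) = 111 - 37 = 74

74


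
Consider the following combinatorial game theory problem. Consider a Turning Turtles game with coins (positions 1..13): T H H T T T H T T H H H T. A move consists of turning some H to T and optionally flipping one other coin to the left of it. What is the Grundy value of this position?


Coins: T H H T T T H T T H H H T
Key fact: a single head at position k behaves exactly like a Nim heap of size k (turning it to T and optionally flipping a coin at j < k corresponds to moving the heap from k to j, or to 0), and heads combine as a disjunctive sum (two heads at the same place would cancel, matching j XOR j = 0). So the Nim-value is the XOR of the 1-indexed positions of the heads.
Face-up positions (1-indexed): [2, 3, 7, 10, 11, 12]
XOR 0 with 2: 0 XOR 2 = 2
XOR 2 with 3: 2 XOR 3 = 1
XOR 1 with 7: 1 XOR 7 = 6
XOR 6 with 10: 6 XOR 10 = 12
XOR 12 with 11: 12 XOR 11 = 7
XOR 7 with 12: 7 XOR 12 = 11
Nim-value = 11

11


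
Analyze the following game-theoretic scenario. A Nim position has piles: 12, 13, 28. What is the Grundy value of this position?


We need the XOR (exclusive or) of all pile sizes.
After XOR-ing pile 1 (size 12): 0 XOR 12 = 12
After XOR-ing pile 2 (size 13): 12 XOR 13 = 1
After XOR-ing pile 3 (size 28): 1 XOR 28 = 29
The Nim-value of this position is 29.

29


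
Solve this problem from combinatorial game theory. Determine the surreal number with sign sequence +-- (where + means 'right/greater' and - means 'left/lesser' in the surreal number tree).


Sign expansion: +--
Rule: track bounds (lo, hi), initially (-inf, +inf). On '+', the current value becomes lo and we move to the simplest number in (value, hi): value + 1 if hi = +inf, otherwise the midpoint (value + hi)/2. On '-', the current value becomes hi and we move to value - 1 if lo = -inf, otherwise the midpoint (lo + value)/2.
Start at 0.
Step 1: sign = +, move right. Bounds: (0, +inf). Value = 1
Step 2: sign = -, move left. Bounds: (0, 1). Value = 1/2
Step 3: sign = -, move left. Bounds: (0, 1/2). Value = 1/4
The surreal number with sign expansion +-- is 1/4.

1/4


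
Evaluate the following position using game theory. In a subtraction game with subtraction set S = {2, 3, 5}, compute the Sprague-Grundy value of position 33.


The subtraction set is S = {2, 3, 5}.
G(k) = mex{ G(k - s) : s in S, s <= k }. We compute iteratively: G(0) = 0.
G(1) = mex({}) = 0
G(2) = mex({0}) = 1
G(3) = mex({0}) = 1
G(4) = mex({0, 1}) = 2
G(5) = mex({0, 1}) = 2
G(6) = mex({0, 1, 2}) = 3
G(7) = mex({1, 2}) = 0
G(8) = mex({1, 2, 3}) = 0
G(9) = mex({0, 2, 3}) = 1
G(10) = mex({0, 2}) = 1
G(11) = mex({0, 1, 3}) = 2
Observe that G(7)..G(11) = 0, 0, 1, 1, 2 repeats G(0)..G(4) = 0, 0, 1, 1, 2.
For k >= max(S) = 5, G(k) is determined by the previous 5 values G(k-5)..G(k-1); a window of 5 consecutive values has recurred shifted by 7, so by induction G(k + 7) = G(k) for all k >= 0: the sequence is periodic from the start with period 7.
One period: G(0..6) = 0, 0, 1, 1, 2, 2, 3.
33 mod 7 = 5, so G(33) = G(5) = 2.

2


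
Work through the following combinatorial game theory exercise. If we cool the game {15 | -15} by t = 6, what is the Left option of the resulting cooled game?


Original game: {15 | -15} (a switch {a | b} with a > b).
Cooling by t (for t below the temperature (a - b)/2 = 15) taxes each move by t: {a | b} cooled by t is {a - t | b + t}.
Cooling amount: t = 6
Cooled Left option: 15 - 6 = 9
Cooled Right option: -15 + 6 = -9
Cooled game: {9 | -9}
Left option = 9

9


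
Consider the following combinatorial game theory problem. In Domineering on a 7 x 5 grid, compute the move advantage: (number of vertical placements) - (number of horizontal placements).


Board is 7 x 5 (rows x cols).
Left (vertical) placements: (rows-1) * cols = 6 * 5 = 30
Right (horizontal) placements: rows * (cols-1) = 7 * 4 = 28
Advantage = Left - Right = 30 - 28 = 2

2


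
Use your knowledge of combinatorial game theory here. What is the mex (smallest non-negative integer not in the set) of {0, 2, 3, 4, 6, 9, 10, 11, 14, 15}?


Set = {0, 2, 3, 4, 6, 9, 10, 11, 14, 15}
0 is in the set.
1 is NOT in the set. This is the mex.
mex = 1

1


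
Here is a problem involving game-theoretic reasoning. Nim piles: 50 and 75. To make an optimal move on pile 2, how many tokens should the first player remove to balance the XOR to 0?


Piles: 50 and 75
Current XOR: 50 XOR 75 = 121 (non-zero, so this is an N-position).
To make the XOR zero, we need to find a move that balances the piles.
For pile 2 (size 75): target = 75 XOR 121 = 50
We reduce pile 2 from 75 to 50.
Tokens removed: 75 - 50 = 25
Verification: 50 XOR 50 = 0

25


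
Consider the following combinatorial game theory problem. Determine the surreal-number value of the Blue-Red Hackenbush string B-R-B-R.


Edges (from ground): B-R-B-R
By Berlekamp's sign-expansion rule, a Blue-Red Hackenbush stalk has the value of the surreal number whose sign sequence is the edge sequence with B -> + and R -> -.
Sign sequence: +-+-
Trace the sign expansion in the surreal number tree, starting from 0:
Edge 1: B (sign +) -> bounds (0, +inf), value = 1
Edge 2: R (sign -) -> bounds (0, 1), value = 1/2
Edge 3: B (sign +) -> bounds (1/2, 1), value = 3/4
Edge 4: R (sign -) -> bounds (1/2, 3/4), value = 5/8
Game value = 5/8

5/8


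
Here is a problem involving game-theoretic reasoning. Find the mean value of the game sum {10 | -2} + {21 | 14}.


G1 = {10 | -2}, G2 = {21 | 14}
Each is a switch {a | b} with numbers a > b; its mean value is (a + b)/2, and mean value is additive over game sums: m(G1 + G2) = m(G1) + m(G2).
Mean of G1 = (10 + (-2))/2 = 8/2 = 4
Mean of G2 = (21 + (14))/2 = 35/2 = 35/2
Mean of G1 + G2 = 4 + 35/2 = 43/2

43/2


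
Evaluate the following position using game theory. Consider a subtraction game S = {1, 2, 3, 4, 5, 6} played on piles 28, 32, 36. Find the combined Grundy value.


Subtraction set: {1, 2, 3, 4, 5, 6}
For this subtraction set, G(n) = n mod 7 (period = max + 1 = 7).
Pile 1 (size 28): G(28) = 28 mod 7 = 0
Pile 2 (size 32): G(32) = 32 mod 7 = 4
Pile 3 (size 36): G(36) = 36 mod 7 = 1
Total Grundy value = XOR of all: 0 XOR 4 XOR 1 = 5

5


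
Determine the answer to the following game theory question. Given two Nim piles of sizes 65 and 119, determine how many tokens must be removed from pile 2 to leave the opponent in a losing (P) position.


Piles: 65 and 119
Current XOR: 65 XOR 119 = 54 (non-zero, so this is an N-position).
To make the XOR zero, we need to find a move that balances the piles.
For pile 2 (size 119): target = 119 XOR 54 = 65
We reduce pile 2 from 119 to 65.
Tokens removed: 119 - 65 = 54
Verification: 65 XOR 65 = 0

54


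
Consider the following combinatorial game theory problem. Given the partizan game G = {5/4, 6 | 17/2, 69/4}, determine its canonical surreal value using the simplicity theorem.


Left options: {5/4, 6}, max = 6
Right options: {17/2, 69/4}, min = 17/2
All options are numbers and max(Left) < min(Right), so by the simplicity theorem the value is the simplest (earliest-born) number strictly between 6 and 17/2.
Integers 7 through 8 all lie strictly between 6 and 17/2.
Among integers, the simplest (lowest birthday = smallest |n|; 0 is born on day 0, +-n on day n) is 7.
No non-integer in the interval can be simpler: if x is a non-integer in the interval, then floor(x) or ceil(x) also lies in the interval (the interval contains an integer), and both are proper prefixes of x's sign expansion, i.e. born earlier. So the game value is 7.
Game value = 7

7


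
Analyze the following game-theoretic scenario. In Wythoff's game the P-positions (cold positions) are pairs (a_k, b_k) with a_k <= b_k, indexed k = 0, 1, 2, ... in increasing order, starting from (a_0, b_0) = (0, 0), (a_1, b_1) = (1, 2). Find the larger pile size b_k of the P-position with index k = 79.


By Wythoff's theorem, a_k = floor(k * phi) and b_k = floor(k * phi^2) = a_k + k, where phi = (1 + sqrt(5))/2 is the golden ratio.
phi = (1 + sqrt(5))/2 = 1.618034
phi^2 = phi + 1 = 2.618034
k = 79
k * phi^2 = 79 * 2.618034 = 206.824685
b_79 = floor(k * phi^2) = 206 (check: a_79 + k = 127 + 79 = 206)

206


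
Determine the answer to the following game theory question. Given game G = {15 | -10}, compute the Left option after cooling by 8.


Original game: {15 | -10} (a switch {a | b} with a > b).
Cooling by t (for t below the temperature (a - b)/2 = 25/2) taxes each move by t: {a | b} cooled by t is {a - t | b + t}.
Cooling amount: t = 8
Cooled Left option: 15 - 8 = 7
Cooled Right option: -10 + 8 = -2
Cooled game: {7 | -2}
Left option = 7

7


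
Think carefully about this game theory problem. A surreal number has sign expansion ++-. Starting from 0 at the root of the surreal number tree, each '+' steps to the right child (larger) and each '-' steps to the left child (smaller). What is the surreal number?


Sign expansion: ++-
Rule: track bounds (lo, hi), initially (-inf, +inf). On '+', the current value becomes lo and we move to the simplest number in (value, hi): value + 1 if hi = +inf, otherwise the midpoint (value + hi)/2. On '-', the current value becomes hi and we move to value - 1 if lo = -inf, otherwise the midpoint (lo + value)/2.
Start at 0.
Step 1: sign = +, move right. Bounds: (0, +inf). Value = 1
Step 2: sign = +, move right. Bounds: (1, +inf). Value = 2
Step 3: sign = -, move left. Bounds: (1, 2). Value = 3/2
The surreal number with sign expansion ++- is 3/2.

3/2
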